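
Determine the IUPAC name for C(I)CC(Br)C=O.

2-bromo-4-iodobutanal

Counting along the main chain through the –CHO group gives 4 carbons: the parent is butane.
The highest-priority functional group is an aldehyde (terminal –CHO), so the name ends in -al.
Choose the numbering such that the aldehyde carbon is C-1 by definition.
With this numbering: a bromo group at C-2; an iodo group at C-4.
Substituent prefixes are cited in alphabetical order (multiplying prefixes like di-/tri- are ignored for ordering).
Putting it together: 2-bromo-4-iodobutanal.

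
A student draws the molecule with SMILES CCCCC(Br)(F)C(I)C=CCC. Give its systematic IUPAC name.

6-bromo-6-fluoro-5-iododec-3-ene

The longest carbon chain that includes the multiple bond has 10 carbons, so the parent hydride is decane.
There is one C=C double bond, indicated by the ending -ene.
The numbering direction is chosen so that numbering from this end puts the double bond at C-3 rather than C-7.
With this numbering: the double bond between C-3 and C-4; a bromo group at C-6; a fluoro group at C-6; an iodo group at C-5.
The substituents are ordered alphabetically, ignoring any di-/tri- multipliers.
The name is 6-bromo-6-fluoro-5-iododec-3-ene.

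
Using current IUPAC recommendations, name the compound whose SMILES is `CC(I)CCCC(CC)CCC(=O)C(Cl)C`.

2-chloro-6-ethyl-10-iodoundecan-3-one

The longest carbon chain that includes the carbonyl has 11 carbons, so the parent hydride is undecane.
The principal characteristic group is a ketone (C=O on an internal carbon), named with the suffix -one.
The numbering direction is chosen so that numbering from this end puts the carbonyl group at C-3 rather than C-9.
This places the carbonyl at C-3; a chloro group at C-2; an ethyl group at C-6; an iodo group at C-10.
The substituents are ordered alphabetically, ignoring any di-/tri- multipliers.
The name is 2-chloro-6-ethyl-10-iodoundecan-3-one.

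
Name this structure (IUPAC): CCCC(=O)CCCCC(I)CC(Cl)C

The longest chain bearing the carbonyl is 12 carbons long (dodecane).
The principal characteristic group is a ketone (C=O on an internal carbon), named with the suffix -one.
The numbering direction is chosen so that numbering from this end puts the carbonyl group at C-4 rather than C-9.
This places the carbonyl at C-4; a chloro group at C-11; an iodo group at C-9.
The substituents are ordered alphabetically, ignoring any di-/tri- multipliers.
The name is 11-chloro-9-iodododecan-4-one.

11-chloro-9-iodododecan-4-one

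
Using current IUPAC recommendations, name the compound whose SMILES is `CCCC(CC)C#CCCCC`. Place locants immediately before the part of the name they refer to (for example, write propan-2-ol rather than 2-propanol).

The longest carbon chain that includes the multiple bond has 10 carbons, so the parent hydride is decane.
There is one C≡C triple bond, indicated by the ending -yne.
Number the chain so that the substituent locant set {4} is lower than {7} at the first point of difference.
With this numbering: the triple bond between C-5 and C-6; an ethyl group at C-4.
Assembling the pieces gives 4-ethyldec-5-yne.

4-ethyldec-5-yne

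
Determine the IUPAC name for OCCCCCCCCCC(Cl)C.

The longest carbon chain that includes the –OH group has 11 carbons, so the parent hydride is undecane.
The principal characteristic group is an alcohol (–OH), named with the suffix -ol.
Choose the numbering such that numbering from this end puts the hydroxyl group at C-1 rather than C-11.
With this numbering: the hydroxyl at C-1; a chloro group at C-10.
Putting it together: 10-chloroundecan-1-ol.

10-chloroundecan-1-ol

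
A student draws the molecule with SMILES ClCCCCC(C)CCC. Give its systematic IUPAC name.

1-chloro-5-methyloctane

The longest continuous carbon chain has 8 atoms, so the parent hydride is octane.
The numbering direction is chosen so that the substituent locant set {1,5} is lower than {4,8} at the first point of difference.
With this numbering: a chloro group at C-1; a methyl group at C-5.
Substituent prefixes are cited in alphabetical order (multiplying prefixes like di-/tri- are ignored for ordering).
Putting it together: 1-chloro-5-methyloctane.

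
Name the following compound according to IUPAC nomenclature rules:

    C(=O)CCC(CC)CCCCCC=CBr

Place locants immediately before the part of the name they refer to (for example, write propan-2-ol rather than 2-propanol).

11-bromo-4-ethylundec-10-enal

The longest chain bearing the –CHO group and the multiple bond is 11 carbons long (undecane).
An aldehyde (terminal –CHO) is the principal characteristic group, giving the suffix -al.
There is one C=C double bond, indicated by the ending -ene.
Number the chain so that the aldehyde carbon is C-1 by definition.
With this numbering: the double bond between C-10 and C-11; a bromo group at C-11; an ethyl group at C-4.
The substituents are ordered alphabetically, ignoring any di-/tri- multipliers.
Assembling the pieces gives 11-bromo-4-ethylundec-10-enal.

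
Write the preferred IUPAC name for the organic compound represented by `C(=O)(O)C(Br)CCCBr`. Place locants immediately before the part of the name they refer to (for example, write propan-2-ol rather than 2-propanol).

2,5-dibromopentanoic acid

The longest carbon chain that includes the –COOH group has 5 carbons, so the parent hydride is pentane.
The principal characteristic group is a carboxylic acid (terminal –COOH), named with the suffix -oic acid.
The numbering direction is chosen so that the carboxylic acid carbon is C-1 by definition.
That gives bromo groups at C-2 and C-5.
The name is 2,5-dibromopentanoic acid.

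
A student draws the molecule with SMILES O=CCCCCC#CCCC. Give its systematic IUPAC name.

Counting along the main chain through the –CHO group and the multiple bond gives 10 carbons: the parent is decane.
The principal characteristic group is an aldehyde (terminal –CHO), named with the suffix -al.
The chain contains a C≡C triple bond, so the unsaturation ending is -yne.
The numbering direction is chosen so that the aldehyde carbon is C-1 by definition.
With this numbering: the triple bond between C-6 and C-7.
Assembling the pieces gives dec-6-ynal.

dec-6-ynal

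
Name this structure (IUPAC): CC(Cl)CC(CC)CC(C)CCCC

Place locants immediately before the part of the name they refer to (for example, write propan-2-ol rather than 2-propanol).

The longest continuous carbon chain has 10 atoms, so the parent hydride is decane.
The numbering direction is chosen so that the substituent locant set {2,4,6} is lower than {5,7,9} at the first point of difference.
With this numbering: a chloro group at C-2; an ethyl group at C-4; a methyl group at C-6.
The substituents are ordered alphabetically, ignoring any di-/tri- multipliers.
The name is 2-chloro-4-ethyl-6-methyldecane.

2-chloro-4-ethyl-6-methyldecane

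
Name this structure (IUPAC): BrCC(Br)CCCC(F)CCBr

1,2,8-tribromo-6-fluorooctane

The parent chain contains 8 carbons (octane).
Choose the numbering such that the substituent locant set {1,2,6,8} is lower than {1,3,7,8} at the first point of difference.
That gives bromo groups at C-1 and C-2 and C-8; a fluoro group at C-6.
Substituent prefixes are cited in alphabetical order (multiplying prefixes like di-/tri- are ignored for ordering).
Assembling the pieces gives 1,2,8-tribromo-6-fluorooctane.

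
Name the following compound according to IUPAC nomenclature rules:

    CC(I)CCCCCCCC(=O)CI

1,10-diiodoundecan-2-one

The longest carbon chain that includes the carbonyl has 11 carbons, so the parent hydride is undecane.
The principal characteristic group is a ketone (C=O on an internal carbon), named with the suffix -one.
Choose the numbering such that numbering from this end puts the carbonyl group at C-2 rather than C-10.
That gives the carbonyl at C-2; iodo groups at C-1 and C-10.
Assembling the pieces gives 1,10-diiodoundecan-2-one.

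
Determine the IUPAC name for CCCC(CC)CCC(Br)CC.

3-bromo-6-ethylnonane

The longest continuous carbon chain has 9 atoms, so the parent hydride is nonane.
The numbering direction is chosen so that the substituent locant set {3,6} is lower than {4,7} at the first point of difference.
This places a bromo group at C-3; an ethyl group at C-6.
The substituents are ordered alphabetically, ignoring any di-/tri- multipliers.
The name is 3-bromo-6-ethylnonane.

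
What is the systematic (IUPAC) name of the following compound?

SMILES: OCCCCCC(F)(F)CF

The longest chain bearing the –OH group is 7 carbons long (heptane).
The highest-priority functional group is an alcohol (–OH), so the name ends in -ol.
Number the chain so that numbering from this end puts the hydroxyl group at C-1 rather than C-7.
That gives the hydroxyl at C-1; fluoro groups at C-6 (×2) and C-7.
The name is 6,6,7-trifluoroheptan-1-ol.

6,6,7-trifluoroheptan-1-ol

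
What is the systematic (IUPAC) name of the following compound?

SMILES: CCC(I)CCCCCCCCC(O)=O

Counting along the main chain through the –COOH group gives 12 carbons: the parent is dodecane.
A carboxylic acid (terminal –COOH) is the principal characteristic group, giving the suffix -oic acid.
Number the chain so that the carboxylic acid carbon is C-1 by definition.
With this numbering: an iodo group at C-10.
Assembling the pieces gives 10-iodododecanoic acid.

10-iodododecanoic acid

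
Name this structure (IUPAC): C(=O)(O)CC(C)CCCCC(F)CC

8-fluoro-3-methyldecanoic acid

The longest carbon chain that includes the –COOH group has 10 carbons, so the parent hydride is decane.
The principal characteristic group is a carboxylic acid (terminal –COOH), named with the suffix -oic acid.
Choose the numbering such that the carboxylic acid carbon is C-1 by definition.
This places a fluoro group at C-8; a methyl group at C-3.
Substituent prefixes are cited in alphabetical order (multiplying prefixes like di-/tri- are ignored for ordering).
The name is 8-fluoro-3-methyldecanoic acid.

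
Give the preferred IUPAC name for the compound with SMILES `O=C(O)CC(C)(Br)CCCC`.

3-bromo-3-methylheptanoic acid

The longest carbon chain that includes the –COOH group has 7 carbons, so the parent hydride is heptane.
The highest-priority functional group is a carboxylic acid (terminal –COOH), so the name ends in -oic acid.
The numbering direction is chosen so that the carboxylic acid carbon is C-1 by definition.
With this numbering: a bromo group at C-3; a methyl group at C-3.
Substituent prefixes are cited in alphabetical order (multiplying prefixes like di-/tri- are ignored for ordering).
Assembling the pieces gives 3-bromo-3-methylheptanoic acid.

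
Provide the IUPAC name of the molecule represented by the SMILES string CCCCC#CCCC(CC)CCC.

The longest carbon chain that includes the multiple bond has 12 carbons, so the parent hydride is dodecane.
A C≡C triple bond in the chain gives the infix -yne-.
Number the chain so that numbering from this end puts the triple bond at C-5 rather than C-7.
That gives the triple bond between C-5 and C-6; an ethyl group at C-9.
Putting it together: 9-ethyldodec-5-yne.

9-ethyldodec-5-yne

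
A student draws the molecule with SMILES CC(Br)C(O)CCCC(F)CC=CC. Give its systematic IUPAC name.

2-bromo-7-fluoroundec-9-en-3-ol

The longest carbon chain that includes the –OH group and the multiple bond has 11 carbons, so the parent hydride is undecane.
An alcohol (–OH) is the principal characteristic group, giving the suffix -ol.
The chain contains a C=C double bond, so the unsaturation ending is -ene.
Number the chain so that numbering from this end puts the hydroxyl group at C-3 rather than C-9.
That gives the hydroxyl at C-3; the double bond between C-9 and C-10; a bromo group at C-2; a fluoro group at C-7.
Substituent prefixes are cited in alphabetical order (multiplying prefixes like di-/tri- are ignored for ordering).
Putting it together: 2-bromo-7-fluoroundec-9-en-3-ol.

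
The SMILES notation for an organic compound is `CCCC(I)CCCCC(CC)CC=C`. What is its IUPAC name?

The longest chain bearing the multiple bond is 12 carbons long (dodecane).
The chain contains a C=C double bond, so the unsaturation ending is -ene.
Choose the numbering such that numbering from this end puts the double bond at C-1 rather than C-11.
That gives the double bond between C-1 and C-2; an ethyl group at C-4; an iodo group at C-9.
The substituents are ordered alphabetically, ignoring any di-/tri- multipliers.
The name is 4-ethyl-9-iodododec-1-ene.

4-ethyl-9-iodododec-1-ene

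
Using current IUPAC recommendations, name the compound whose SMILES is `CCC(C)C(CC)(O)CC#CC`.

The longest chain bearing the –OH group and the multiple bond is 8 carbons long (octane).
An alcohol (–OH) is the principal characteristic group, giving the suffix -ol.
The chain contains a C≡C triple bond, so the unsaturation ending is -yne.
Choose the numbering such that numbering from this end puts the hydroxyl group at C-4 rather than C-5.
With this numbering: the hydroxyl at C-4; the triple bond between C-6 and C-7; an ethyl group at C-4; a methyl group at C-3.
Prefixes are listed alphabetically: ethyl, methyl.
Assembling the pieces gives 4-ethyl-3-methyloct-6-yn-4-ol.

4-ethyl-3-methyloct-6-yn-4-ol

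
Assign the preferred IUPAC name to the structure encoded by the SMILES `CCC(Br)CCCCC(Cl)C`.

7-bromo-2-chlorononane

The longest continuous carbon chain has 9 atoms, so the parent hydride is nonane.
Choose the numbering such that the substituent locant set {2,7} is lower than {3,8} at the first point of difference.
With this numbering: a bromo group at C-7; a chloro group at C-2.
The substituents are ordered alphabetically, ignoring any di-/tri- multipliers.
Assembling the pieces gives 7-bromo-2-chlorononane.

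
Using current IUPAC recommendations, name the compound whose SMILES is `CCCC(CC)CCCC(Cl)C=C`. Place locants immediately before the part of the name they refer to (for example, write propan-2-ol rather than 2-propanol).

Counting along the main chain through the multiple bond gives 10 carbons: the parent is decane.
A C=C double bond in the chain gives the infix -ene-.
Number the chain so that numbering from this end puts the double bond at C-1 rather than C-9.
This places the double bond between C-1 and C-2; a chloro group at C-3; an ethyl group at C-7.
The substituents are ordered alphabetically, ignoring any di-/tri- multipliers.
Assembling the pieces gives 3-chloro-7-ethyldec-1-ene.

3-chloro-7-ethyldec-1-ene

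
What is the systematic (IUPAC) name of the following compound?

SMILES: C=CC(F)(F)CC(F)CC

The longest chain bearing the multiple bond is 7 carbons long (heptane).
The chain contains a C=C double bond, so the unsaturation ending is -ene.
Choose the numbering such that numbering from this end puts the double bond at C-1 rather than C-6.
That gives the double bond between C-1 and C-2; fluoro groups at C-3 (×2) and C-5.
Putting it together: 3,3,5-trifluorohept-1-ene.

3,3,5-trifluorohept-1-ene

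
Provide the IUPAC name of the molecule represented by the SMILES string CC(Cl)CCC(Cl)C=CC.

4,7-dichlorooct-2-ene

Counting along the main chain through the multiple bond gives 8 carbons: the parent is octane.
A C=C double bond in the chain gives the infix -ene-.
The numbering direction is chosen so that numbering from this end puts the double bond at C-2 rather than C-6.
With this numbering: the double bond between C-2 and C-3; chloro groups at C-4 and C-7.
The name is 4,7-dichlorooct-2-ene.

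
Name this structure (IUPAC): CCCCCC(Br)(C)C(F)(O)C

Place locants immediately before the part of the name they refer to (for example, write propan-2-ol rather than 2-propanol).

Counting along the main chain through the –OH group gives 8 carbons: the parent is octane.
The highest-priority functional group is an alcohol (–OH), so the name ends in -ol.
Choose the numbering such that numbering from this end puts the hydroxyl group at C-2 rather than C-7.
This places the hydroxyl at C-2; a bromo group at C-3; a fluoro group at C-2; a methyl group at C-3.
Prefixes are listed alphabetically: bromo, fluoro, methyl.
Putting it together: 3-bromo-2-fluoro-3-methyloctan-2-ol.

3-bromo-2-fluoro-3-methyloctan-2-ol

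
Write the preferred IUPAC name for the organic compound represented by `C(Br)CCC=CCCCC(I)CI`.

Counting along the main chain through the multiple bond gives 10 carbons: the parent is decane.
The chain contains a C=C double bond, so the unsaturation ending is -ene.
Number the chain so that numbering from this end puts the double bond at C-4 rather than C-6.
This places the double bond between C-4 and C-5; a bromo group at C-1; iodo groups at C-9 and C-10.
The substituents are ordered alphabetically, ignoring any di-/tri- multipliers.
Putting it together: 1-bromo-9,10-diiododec-4-ene.

1-bromo-9,10-diiododec-4-ene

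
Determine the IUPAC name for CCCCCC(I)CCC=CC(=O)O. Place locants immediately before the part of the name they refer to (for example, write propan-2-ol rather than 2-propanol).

The longest carbon chain that includes the –COOH group and the multiple bond has 11 carbons, so the parent hydride is undecane.
A carboxylic acid (terminal –COOH) is the principal characteristic group, giving the suffix -oic acid.
A C=C double bond in the chain gives the infix -ene-.
Number the chain so that the carboxylic acid carbon is C-1 by definition.
This places the double bond between C-2 and C-3; an iodo group at C-6.
Putting it together: 6-iodoundec-2-enoic acid.

6-iodoundec-2-enoic acid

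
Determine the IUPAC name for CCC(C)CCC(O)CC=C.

7-methylnon-1-en-4-ol

The longest chain bearing the –OH group and the multiple bond is 9 carbons long (nonane).
The highest-priority functional group is an alcohol (–OH), so the name ends in -ol.
There is one C=C double bond, indicated by the ending -ene.
Number the chain so that numbering from this end puts the hydroxyl group at C-4 rather than C-6.
With this numbering: the hydroxyl at C-4; the double bond between C-1 and C-2; a methyl group at C-7.
Assembling the pieces gives 7-methylnon-1-en-4-ol.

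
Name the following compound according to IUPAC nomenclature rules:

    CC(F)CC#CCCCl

1-chloro-6-fluorohept-3-yne

Counting along the main chain through the multiple bond gives 7 carbons: the parent is heptane.
A C≡C triple bond in the chain gives the infix -yne-.
Number the chain so that numbering from this end puts the triple bond at C-3 rather than C-4.
That gives the triple bond between C-3 and C-4; a chloro group at C-1; a fluoro group at C-6.
Substituent prefixes are cited in alphabetical order (multiplying prefixes like di-/tri- are ignored for ordering).
Assembling the pieces gives 1-chloro-6-fluorohept-3-yne.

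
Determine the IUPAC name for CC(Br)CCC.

The longest continuous carbon chain has 5 atoms, so the parent hydride is pentane.
The numbering direction is chosen so that the substituent locant set {2} is lower than {4} at the first point of difference.
This places a bromo group at C-2.
Putting it together: 2-bromopentane.

2-bromopentane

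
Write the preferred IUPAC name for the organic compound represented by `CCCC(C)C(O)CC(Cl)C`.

Counting along the main chain through the –OH group gives 8 carbons: the parent is octane.
An alcohol (–OH) is the principal characteristic group, giving the suffix -ol.
Number the chain so that numbering from this end puts the hydroxyl group at C-4 rather than C-5.
With this numbering: the hydroxyl at C-4; a chloro group at C-2; a methyl group at C-5.
Substituent prefixes are cited in alphabetical order (multiplying prefixes like di-/tri- are ignored for ordering).
Putting it together: 2-chloro-5-methyloctan-4-ol.

2-chloro-5-methyloctan-4-ol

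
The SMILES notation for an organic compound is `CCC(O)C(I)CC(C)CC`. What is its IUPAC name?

4-iodo-6-methyloctan-3-ol

The longest chain bearing the –OH group is 8 carbons long (octane).
The highest-priority functional group is an alcohol (–OH), so the name ends in -ol.
Choose the numbering such that numbering from this end puts the hydroxyl group at C-3 rather than C-6.
This places the hydroxyl at C-3; an iodo group at C-4; a methyl group at C-6.
Prefixes are listed alphabetically: iodo, methyl.
Putting it together: 4-iodo-6-methyloctan-3-ol.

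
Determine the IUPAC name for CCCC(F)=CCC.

Counting along the main chain through the multiple bond gives 7 carbons: the parent is heptane.
A C=C double bond in the chain gives the infix -ene-.
The numbering direction is chosen so that numbering from this end puts the double bond at C-3 rather than C-4.
That gives the double bond between C-3 and C-4; a fluoro group at C-4.
Assembling the pieces gives 4-fluorohept-3-ene.

4-fluorohept-3-ene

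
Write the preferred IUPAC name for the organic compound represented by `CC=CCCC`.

hex-2-ene

Counting along the main chain through the multiple bond gives 6 carbons: the parent is hexane.
A C=C double bond in the chain gives the infix -ene-.
Choose the numbering such that numbering from this end puts the double bond at C-2 rather than C-4.
That gives the double bond between C-2 and C-3.
The name is hex-2-ene.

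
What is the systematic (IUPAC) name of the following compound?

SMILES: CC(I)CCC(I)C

The longest carbon chain is 6 atoms: the parent is hexane.
Numbering from either end gives identical locants here.
This places iodo groups at C-2 and C-5.
Assembling the pieces gives 2,5-diiodohexane.

2,5-diiodohexane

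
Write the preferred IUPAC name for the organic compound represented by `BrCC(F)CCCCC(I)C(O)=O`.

The longest chain bearing the –COOH group is 8 carbons long (octane).
The principal characteristic group is a carboxylic acid (terminal –COOH), named with the suffix -oic acid.
Number the chain so that the carboxylic acid carbon is C-1 by definition.
With this numbering: a bromo group at C-8; a fluoro group at C-7; an iodo group at C-2.
Substituent prefixes are cited in alphabetical order (multiplying prefixes like di-/tri- are ignored for ordering).
Putting it together: 8-bromo-7-fluoro-2-iodooctanoic acid.

8-bromo-7-fluoro-2-iodooctanoic acid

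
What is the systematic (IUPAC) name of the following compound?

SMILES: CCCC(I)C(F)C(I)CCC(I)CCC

The parent chain contains 12 carbons (dodecane).
The numbering direction is chosen so that the substituent locant set {4,5,6,9} is lower than {4,7,8,9} at the first point of difference.
This places a fluoro group at C-5; iodo groups at C-4 and C-6 and C-9.
Prefixes are listed alphabetically: fluoro, iodo.
The name is 5-fluoro-4,6,9-triiodododecane.

5-fluoro-4,6,9-triiodododecane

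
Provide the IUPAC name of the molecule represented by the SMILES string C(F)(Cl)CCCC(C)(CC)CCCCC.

1-chloro-5-ethyl-1-fluoro-5-methyldecane

The parent chain contains 10 carbons (decane).
The numbering direction is chosen so that the substituent locant set {1,1,5,5} is lower than {6,6,10,10} at the first point of difference.
This places a chloro group at C-1; an ethyl group at C-5; a fluoro group at C-1; a methyl group at C-5.
The substituents are ordered alphabetically, ignoring any di-/tri- multipliers.
The name is 1-chloro-5-ethyl-1-fluoro-5-methyldecane.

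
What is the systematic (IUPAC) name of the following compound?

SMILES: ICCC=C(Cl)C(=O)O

2-chloro-5-iodopent-2-enoic acid

Counting along the main chain through the –COOH group and the multiple bond gives 5 carbons: the parent is pentane.
The highest-priority functional group is a carboxylic acid (terminal –COOH), so the name ends in -oic acid.
The chain contains a C=C double bond, so the unsaturation ending is -ene.
The numbering direction is chosen so that the carboxylic acid carbon is C-1 by definition.
This places the double bond between C-2 and C-3; a chloro group at C-2; an iodo group at C-5.
The substituents are ordered alphabetically, ignoring any di-/tri- multipliers.
The name is 2-chloro-5-iodopent-2-enoic acid.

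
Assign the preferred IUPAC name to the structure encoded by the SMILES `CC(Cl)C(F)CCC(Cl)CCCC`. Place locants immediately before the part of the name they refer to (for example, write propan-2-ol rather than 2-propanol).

2,6-dichloro-3-fluorodecane

The longest carbon chain is 10 atoms: the parent is decane.
The numbering direction is chosen so that the substituent locant set {2,3,6} is lower than {5,8,9} at the first point of difference.
This places chloro groups at C-2 and C-6; a fluoro group at C-3.
Substituent prefixes are cited in alphabetical order (multiplying prefixes like di-/tri- are ignored for ordering).
Assembling the pieces gives 2,6-dichloro-3-fluorodecane.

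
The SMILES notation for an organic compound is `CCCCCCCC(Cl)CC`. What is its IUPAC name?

3-chlorodecane

The parent chain contains 10 carbons (decane).
Number the chain so that the substituent locant set {3} is lower than {8} at the first point of difference.
This places a chloro group at C-3.
The name is 3-chlorodecane.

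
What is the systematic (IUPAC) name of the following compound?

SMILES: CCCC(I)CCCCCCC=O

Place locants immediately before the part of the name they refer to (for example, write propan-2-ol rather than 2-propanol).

The longest chain bearing the –CHO group is 11 carbons long (undecane).
An aldehyde (terminal –CHO) is the principal characteristic group, giving the suffix -al.
The numbering direction is chosen so that the aldehyde carbon is C-1 by definition.
This places an iodo group at C-8.
The name is 8-iodoundecanal.

8-iodoundecanal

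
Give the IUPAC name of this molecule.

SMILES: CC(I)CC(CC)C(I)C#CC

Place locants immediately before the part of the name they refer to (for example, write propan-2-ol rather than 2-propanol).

5-ethyl-4,7-diiodooct-2-yne

Counting along the main chain through the multiple bond gives 8 carbons: the parent is octane.
A C≡C triple bond in the chain gives the infix -yne-.
The numbering direction is chosen so that numbering from this end puts the triple bond at C-2 rather than C-6.
With this numbering: the triple bond between C-2 and C-3; an ethyl group at C-5; iodo groups at C-4 and C-7.
Substituent prefixes are cited in alphabetical order (multiplying prefixes like di-/tri- are ignored for ordering).
The name is 5-ethyl-4,7-diiodooct-2-yne.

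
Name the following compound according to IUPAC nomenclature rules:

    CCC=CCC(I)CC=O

3-iodooct-5-enal

The longest carbon chain that includes the –CHO group and the multiple bond has 8 carbons, so the parent hydride is octane.
The principal characteristic group is an aldehyde (terminal –CHO), named with the suffix -al.
There is one C=C double bond, indicated by the ending -ene.
Choose the numbering such that the aldehyde carbon is C-1 by definition.
With this numbering: the double bond between C-5 and C-6; an iodo group at C-3.
Putting it together: 3-iodooct-5-enal.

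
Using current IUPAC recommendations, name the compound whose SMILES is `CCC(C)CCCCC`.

The parent chain contains 8 carbons (octane).
Number the chain so that the substituent locant set {3} is lower than {6} at the first point of difference.
This places a methyl group at C-3.
Assembling the pieces gives 3-methyloctane.

3-methyloctane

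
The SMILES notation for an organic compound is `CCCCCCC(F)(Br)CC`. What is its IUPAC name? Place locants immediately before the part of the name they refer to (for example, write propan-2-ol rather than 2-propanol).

3-bromo-3-fluorononane

The longest continuous carbon chain has 9 atoms, so the parent hydride is nonane.
Choose the numbering such that the substituent locant set {3,3} is lower than {7,7} at the first point of difference.
This places a bromo group at C-3; a fluoro group at C-3.
The substituents are ordered alphabetically, ignoring any di-/tri- multipliers.
Assembling the pieces gives 3-bromo-3-fluorononane.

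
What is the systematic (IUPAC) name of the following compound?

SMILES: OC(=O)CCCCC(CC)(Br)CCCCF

Counting along the main chain through the –COOH group gives 10 carbons: the parent is decane.
A carboxylic acid (terminal –COOH) is the principal characteristic group, giving the suffix -oic acid.
Choose the numbering such that the carboxylic acid carbon is C-1 by definition.
With this numbering: a bromo group at C-6; an ethyl group at C-6; a fluoro group at C-10.
Substituent prefixes are cited in alphabetical order (multiplying prefixes like di-/tri- are ignored for ordering).
The name is 6-bromo-6-ethyl-10-fluorodecanoic acid.

6-bromo-6-ethyl-10-fluorodecanoic acid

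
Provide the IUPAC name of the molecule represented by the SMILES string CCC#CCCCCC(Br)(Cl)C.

9-bromo-9-chlorodec-3-yne

Counting along the main chain through the multiple bond gives 10 carbons: the parent is decane.
A C≡C triple bond in the chain gives the infix -yne-.
The numbering direction is chosen so that numbering from this end puts the triple bond at C-3 rather than C-7.
This places the triple bond between C-3 and C-4; a bromo group at C-9; a chloro group at C-9.
Substituent prefixes are cited in alphabetical order (multiplying prefixes like di-/tri- are ignored for ordering).
Putting it together: 9-bromo-9-chlorodec-3-yne.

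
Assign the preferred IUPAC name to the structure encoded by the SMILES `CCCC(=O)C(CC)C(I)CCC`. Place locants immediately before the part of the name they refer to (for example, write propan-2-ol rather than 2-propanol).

5-ethyl-6-iodononan-4-one

The longest chain bearing the carbonyl is 9 carbons long (nonane).
The highest-priority functional group is a ketone (C=O on an internal carbon), so the name ends in -one.
Choose the numbering such that numbering from this end puts the carbonyl group at C-4 rather than C-6.
That gives the carbonyl at C-4; an ethyl group at C-5; an iodo group at C-6.
Substituent prefixes are cited in alphabetical order (multiplying prefixes like di-/tri- are ignored for ordering).
Putting it together: 5-ethyl-6-iodononan-4-one.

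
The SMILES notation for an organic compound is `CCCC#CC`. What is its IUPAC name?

hex-2-yne

Counting along the main chain through the multiple bond gives 6 carbons: the parent is hexane.
The chain contains a C≡C triple bond, so the unsaturation ending is -yne.
The numbering direction is chosen so that numbering from this end puts the triple bond at C-2 rather than C-4.
With this numbering: the triple bond between C-2 and C-3.
The name is hex-2-yne.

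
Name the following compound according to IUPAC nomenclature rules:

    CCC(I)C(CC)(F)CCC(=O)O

4-ethyl-4-fluoro-5-iodoheptanoic acid

The longest carbon chain that includes the –COOH group has 7 carbons, so the parent hydride is heptane.
A carboxylic acid (terminal –COOH) is the principal characteristic group, giving the suffix -oic acid.
Number the chain so that the carboxylic acid carbon is C-1 by definition.
That gives an ethyl group at C-4; a fluoro group at C-4; an iodo group at C-5.
Prefixes are listed alphabetically: ethyl, fluoro, iodo.
Putting it together: 4-ethyl-4-fluoro-5-iodoheptanoic acid.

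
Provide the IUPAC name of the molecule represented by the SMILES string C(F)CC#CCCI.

1-fluoro-6-iodohex-3-yne

The longest carbon chain that includes the multiple bond has 6 carbons, so the parent hydride is hexane.
The chain contains a C≡C triple bond, so the unsaturation ending is -yne.
Choose the numbering such that the locant sets are identical either way, so the alphabetically earlier fluoro substituent takes the lower locant (1 rather than 6).
With this numbering: the triple bond between C-3 and C-4; a fluoro group at C-1; an iodo group at C-6.
The substituents are ordered alphabetically, ignoring any di-/tri- multipliers.
Assembling the pieces gives 1-fluoro-6-iodohex-3-yne.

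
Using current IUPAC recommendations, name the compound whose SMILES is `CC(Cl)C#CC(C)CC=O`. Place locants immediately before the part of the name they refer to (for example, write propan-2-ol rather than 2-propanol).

The longest carbon chain that includes the –CHO group and the multiple bond has 7 carbons, so the parent hydride is heptane.
The highest-priority functional group is an aldehyde (terminal –CHO), so the name ends in -al.
The chain contains a C≡C triple bond, so the unsaturation ending is -yne.
Number the chain so that the aldehyde carbon is C-1 by definition.
That gives the triple bond between C-4 and C-5; a chloro group at C-6; a methyl group at C-3.
Substituent prefixes are cited in alphabetical order (multiplying prefixes like di-/tri- are ignored for ordering).
Putting it together: 6-chloro-3-methylhept-4-ynal.

6-chloro-3-methylhept-4-ynal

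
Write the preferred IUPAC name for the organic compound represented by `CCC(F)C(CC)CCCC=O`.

Counting along the main chain through the –CHO group gives 8 carbons: the parent is octane.
The principal characteristic group is an aldehyde (terminal –CHO), named with the suffix -al.
Number the chain so that the aldehyde carbon is C-1 by definition.
This places an ethyl group at C-5; a fluoro group at C-6.
Substituent prefixes are cited in alphabetical order (multiplying prefixes like di-/tri- are ignored for ordering).
Putting it together: 5-ethyl-6-fluorooctanal.

5-ethyl-6-fluorooctanal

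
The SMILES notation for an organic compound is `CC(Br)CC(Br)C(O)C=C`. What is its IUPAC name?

Counting along the main chain through the –OH group and the multiple bond gives 7 carbons: the parent is heptane.
The principal characteristic group is an alcohol (–OH), named with the suffix -ol.
A C=C double bond in the chain gives the infix -ene-.
Choose the numbering such that numbering from this end puts the hydroxyl group at C-3 rather than C-5.
With this numbering: the hydroxyl at C-3; the double bond between C-1 and C-2; bromo groups at C-4 and C-6.
Putting it together: 4,6-dibromohept-1-en-3-ol.

4,6-dibromohept-1-en-3-ol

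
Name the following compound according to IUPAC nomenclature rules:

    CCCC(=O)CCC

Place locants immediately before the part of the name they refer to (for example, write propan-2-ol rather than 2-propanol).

heptan-4-one

Counting along the main chain through the carbonyl gives 7 carbons: the parent is heptane.
A ketone (C=O on an internal carbon) is the principal characteristic group, giving the suffix -one.
Numbering from either end gives identical locants here.
With this numbering: the carbonyl at C-4.
The name is heptan-4-one.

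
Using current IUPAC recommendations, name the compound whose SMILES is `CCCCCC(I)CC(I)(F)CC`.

3-fluoro-3,5-diiododecane

The parent chain contains 10 carbons (decane).
The numbering direction is chosen so that the substituent locant set {3,3,5} is lower than {6,8,8} at the first point of difference.
That gives a fluoro group at C-3; iodo groups at C-3 and C-5.
Substituent prefixes are cited in alphabetical order (multiplying prefixes like di-/tri- are ignored for ordering).
Putting it together: 3-fluoro-3,5-diiododecane.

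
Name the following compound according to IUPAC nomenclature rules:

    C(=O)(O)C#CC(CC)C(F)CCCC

4-ethyl-5-fluoronon-2-ynoic acid

The longest carbon chain that includes the –COOH group and the multiple bond has 9 carbons, so the parent hydride is nonane.
The principal characteristic group is a carboxylic acid (terminal –COOH), named with the suffix -oic acid.
A C≡C triple bond in the chain gives the infix -yne-.
Number the chain so that the carboxylic acid carbon is C-1 by definition.
That gives the triple bond between C-2 and C-3; an ethyl group at C-4; a fluoro group at C-5.
Substituent prefixes are cited in alphabetical order (multiplying prefixes like di-/tri- are ignored for ordering).
Assembling the pieces gives 4-ethyl-5-fluoronon-2-ynoic acid.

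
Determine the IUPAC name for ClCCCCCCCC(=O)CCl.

1,9-dichlorononan-2-one

The longest carbon chain that includes the carbonyl has 9 carbons, so the parent hydride is nonane.
The highest-priority functional group is a ketone (C=O on an internal carbon), so the name ends in -one.
Number the chain so that numbering from this end puts the carbonyl group at C-2 rather than C-8.
That gives the carbonyl at C-2; chloro groups at C-1 and C-9.
Assembling the pieces gives 1,9-dichlorononan-2-one.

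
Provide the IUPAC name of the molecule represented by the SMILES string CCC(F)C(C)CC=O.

4-fluoro-3-methylhexanal

The longest chain bearing the –CHO group is 6 carbons long (hexane).
The principal characteristic group is an aldehyde (terminal –CHO), named with the suffix -al.
Number the chain so that the aldehyde carbon is C-1 by definition.
With this numbering: a fluoro group at C-4; a methyl group at C-3.
Prefixes are listed alphabetically: fluoro, methyl.
Assembling the pieces gives 4-fluoro-3-methylhexanal.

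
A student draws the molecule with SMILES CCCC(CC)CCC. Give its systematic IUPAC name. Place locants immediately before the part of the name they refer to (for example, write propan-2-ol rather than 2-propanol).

The longest carbon chain is 7 atoms: the parent is heptane.
Numbering from either end gives identical locants here.
With this numbering: an ethyl group at C-4.
Putting it together: 4-ethylheptane.

4-ethylheptane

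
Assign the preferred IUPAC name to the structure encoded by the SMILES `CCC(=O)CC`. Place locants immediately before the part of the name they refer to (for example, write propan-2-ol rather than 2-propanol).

Counting along the main chain through the carbonyl gives 5 carbons: the parent is pentane.
A ketone (C=O on an internal carbon) is the principal characteristic group, giving the suffix -one.
The molecule is symmetric, so either numbering direction gives the same locants.
This places the carbonyl at C-3.
Assembling the pieces gives pentan-3-one.

pentan-3-one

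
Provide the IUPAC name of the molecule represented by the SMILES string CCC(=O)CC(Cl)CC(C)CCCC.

5-chloro-7-methylundecan-3-one

The longest chain bearing the carbonyl is 11 carbons long (undecane).
A ketone (C=O on an internal carbon) is the principal characteristic group, giving the suffix -one.
The numbering direction is chosen so that numbering from this end puts the carbonyl group at C-3 rather than C-9.
With this numbering: the carbonyl at C-3; a chloro group at C-5; a methyl group at C-7.
Substituent prefixes are cited in alphabetical order (multiplying prefixes like di-/tri- are ignored for ordering).
The name is 5-chloro-7-methylundecan-3-one.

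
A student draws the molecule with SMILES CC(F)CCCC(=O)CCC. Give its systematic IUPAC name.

Counting along the main chain through the carbonyl gives 9 carbons: the parent is nonane.
A ketone (C=O on an internal carbon) is the principal characteristic group, giving the suffix -one.
Choose the numbering such that numbering from this end puts the carbonyl group at C-4 rather than C-6.
That gives the carbonyl at C-4; a fluoro group at C-8.
Putting it together: 8-fluorononan-4-one.

8-fluorononan-4-one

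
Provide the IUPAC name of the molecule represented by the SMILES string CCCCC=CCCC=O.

Counting along the main chain through the –CHO group and the multiple bond gives 9 carbons: the parent is nonane.
The principal characteristic group is an aldehyde (terminal –CHO), named with the suffix -al.
A C=C double bond in the chain gives the infix -ene-.
Number the chain so that the aldehyde carbon is C-1 by definition.
That gives the double bond between C-4 and C-5.
Putting it together: non-4-enal.

non-4-enal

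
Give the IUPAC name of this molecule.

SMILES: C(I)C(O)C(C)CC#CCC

1-iodo-3-methyloct-5-yn-2-ol

The longest carbon chain that includes the –OH group and the multiple bond has 8 carbons, so the parent hydride is octane.
The principal characteristic group is an alcohol (–OH), named with the suffix -ol.
The chain contains a C≡C triple bond, so the unsaturation ending is -yne.
The numbering direction is chosen so that numbering from this end puts the hydroxyl group at C-2 rather than C-7.
This places the hydroxyl at C-2; the triple bond between C-5 and C-6; an iodo group at C-1; a methyl group at C-3.
Prefixes are listed alphabetically: iodo, methyl.
Assembling the pieces gives 1-iodo-3-methyloct-5-yn-2-ol.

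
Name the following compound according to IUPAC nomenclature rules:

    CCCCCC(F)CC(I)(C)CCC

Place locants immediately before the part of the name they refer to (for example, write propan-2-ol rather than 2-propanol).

6-fluoro-4-iodo-4-methylundecane

The longest carbon chain is 11 atoms: the parent is undecane.
The numbering direction is chosen so that the substituent locant set {4,4,6} is lower than {6,8,8} at the first point of difference.
With this numbering: a fluoro group at C-6; an iodo group at C-4; a methyl group at C-4.
Substituent prefixes are cited in alphabetical order (multiplying prefixes like di-/tri- are ignored for ordering).
Putting it together: 6-fluoro-4-iodo-4-methylundecane.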